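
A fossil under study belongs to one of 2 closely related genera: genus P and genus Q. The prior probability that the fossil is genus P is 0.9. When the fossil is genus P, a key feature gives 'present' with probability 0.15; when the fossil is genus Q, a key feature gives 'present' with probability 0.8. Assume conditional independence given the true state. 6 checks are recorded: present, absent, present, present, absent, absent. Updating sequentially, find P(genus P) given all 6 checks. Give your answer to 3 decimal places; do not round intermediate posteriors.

After 'present': P(genus P) = 0.15·0.9000 / (0.15·0.9000 + 0.8·0.1000) ≈ 0.6279
After 'absent': P(genus P) = 0.85·0.6279 / (0.85·0.6279 + 0.2·0.3721) ≈ 0.8776
After 'present': P(genus P) = 0.15·0.8776 / (0.15·0.8776 + 0.8·0.1224) ≈ 0.5735
After 'present': P(genus P) = 0.15·0.5735 / (0.15·0.5735 + 0.8·0.4265) ≈ 0.2014
After 'absent': P(genus P) = 0.85·0.2014 / (0.85·0.2014 + 0.2·0.7986) ≈ 0.5173
After 'absent': P(genus P) = 0.85·0.5173 / (0.85·0.5173 + 0.2·0.4827) ≈ 0.8200

0.820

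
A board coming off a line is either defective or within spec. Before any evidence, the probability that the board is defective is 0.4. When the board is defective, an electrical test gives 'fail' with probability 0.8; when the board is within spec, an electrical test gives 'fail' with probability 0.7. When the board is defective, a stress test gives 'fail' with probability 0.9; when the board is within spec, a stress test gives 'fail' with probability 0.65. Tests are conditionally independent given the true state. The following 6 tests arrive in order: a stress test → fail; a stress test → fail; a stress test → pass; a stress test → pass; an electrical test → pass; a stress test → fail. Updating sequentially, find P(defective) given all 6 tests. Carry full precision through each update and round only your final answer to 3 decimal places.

0.088

After a stress test='fail': P(defective) = 0.9·0.4000 / (0.9·0.4000 + 0.65·0.6000) ≈ 0.4800
After a stress test='fail': P(defective) = 0.9·0.4800 / (0.9·0.4800 + 0.65·0.5200) ≈ 0.5610
After a stress test='pass': P(defective) = 0.1·0.5610 / (0.1·0.5610 + 0.35·0.4390) ≈ 0.2675
After a stress test='pass': P(defective) = 0.1·0.2675 / (0.1·0.2675 + 0.35·0.7325) ≈ 0.0945
After an electrical test='pass': P(defective) = 0.2·0.0945 / (0.2·0.0945 + 0.3·0.9055) ≈ 0.0650
After a stress test='fail': P(defective) = 0.9·0.0650 / (0.9·0.0650 + 0.65·0.9350) ≈ 0.0878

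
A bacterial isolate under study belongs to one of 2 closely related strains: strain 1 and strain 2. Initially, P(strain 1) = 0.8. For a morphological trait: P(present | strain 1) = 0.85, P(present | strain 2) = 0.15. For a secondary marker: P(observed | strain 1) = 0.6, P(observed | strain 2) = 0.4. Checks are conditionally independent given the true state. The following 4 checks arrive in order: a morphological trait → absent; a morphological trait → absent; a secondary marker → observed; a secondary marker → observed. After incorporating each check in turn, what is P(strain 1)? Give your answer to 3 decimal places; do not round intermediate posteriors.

After a morphological trait='absent': P(strain 1) = 0.15·0.8000 / (0.15·0.8000 + 0.85·0.2000) ≈ 0.4138
After a morphological trait='absent': P(strain 1) = 0.15·0.4138 / (0.15·0.4138 + 0.85·0.5862) ≈ 0.1108
After a secondary marker='observed': P(strain 1) = 0.6·0.1108 / (0.6·0.1108 + 0.4·0.8892) ≈ 0.1574
After a secondary marker='observed': P(strain 1) = 0.6·0.1574 / (0.6·0.1574 + 0.4·0.8426) ≈ 0.2189

0.219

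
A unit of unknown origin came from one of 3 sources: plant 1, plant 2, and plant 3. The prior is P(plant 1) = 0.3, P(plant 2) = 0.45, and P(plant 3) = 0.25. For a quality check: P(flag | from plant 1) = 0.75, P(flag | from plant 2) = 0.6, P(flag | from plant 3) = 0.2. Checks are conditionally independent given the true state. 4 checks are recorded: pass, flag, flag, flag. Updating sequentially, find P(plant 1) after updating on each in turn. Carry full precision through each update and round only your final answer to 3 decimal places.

0.439

After 'pass': normaliser = 0.25·0.3000 + 0.4·0.4500 + 0.8·0.2500; P(plant 1) ≈ 0.1648, P(plant 2) ≈ 0.3956, P(plant 3) ≈ 0.4396
After 'flag': normaliser = 0.75·0.1648 + 0.6·0.3956 + 0.2·0.4396; P(plant 1) ≈ 0.2754, P(plant 2) ≈ 0.5288, P(plant 3) ≈ 0.1958
After 'flag': normaliser = 0.75·0.2754 + 0.6·0.5288 + 0.2·0.1958; P(plant 1) ≈ 0.3669, P(plant 2) ≈ 0.5635, P(plant 3) ≈ 0.0696
After 'flag': normaliser = 0.75·0.3669 + 0.6·0.5635 + 0.2·0.0696; P(plant 1) ≈ 0.4387, P(plant 2) ≈ 0.5391, P(plant 3) ≈ 0.0222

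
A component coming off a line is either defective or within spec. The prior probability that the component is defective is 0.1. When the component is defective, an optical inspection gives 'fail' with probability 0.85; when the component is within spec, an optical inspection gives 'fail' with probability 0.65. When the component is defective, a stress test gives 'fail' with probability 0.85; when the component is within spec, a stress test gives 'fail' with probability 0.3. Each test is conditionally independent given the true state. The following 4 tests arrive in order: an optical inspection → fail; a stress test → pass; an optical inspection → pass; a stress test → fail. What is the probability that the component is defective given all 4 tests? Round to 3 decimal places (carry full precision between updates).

Each posterior becomes the prior for the next update.
After an optical inspection='fail': P(defective) = 0.85·0.1000 / (0.85·0.1000 + 0.65·0.9000) ≈ 0.1269
After a stress test='pass': P(defective) = 0.15·0.1269 / (0.15·0.1269 + 0.7·0.8731) ≈ 0.0302
After an optical inspection='pass': P(defective) = 0.15·0.0302 / (0.15·0.0302 + 0.35·0.9698) ≈ 0.0132
After a stress test='fail': P(defective) = 0.85·0.0132 / (0.85·0.0132 + 0.3·0.9868) ≈ 0.0364

0.036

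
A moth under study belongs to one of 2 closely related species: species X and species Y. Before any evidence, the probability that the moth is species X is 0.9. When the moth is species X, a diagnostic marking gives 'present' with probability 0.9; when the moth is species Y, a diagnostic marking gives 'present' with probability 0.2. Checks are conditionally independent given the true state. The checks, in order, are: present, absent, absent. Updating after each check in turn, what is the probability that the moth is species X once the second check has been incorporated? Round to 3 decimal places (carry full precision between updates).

0.835

After 'present': P(species X) = 0.9·0.9000 / (0.9·0.9000 + 0.2·0.1000) ≈ 0.9759
After 'absent': P(species X) = 0.1·0.9759 / (0.1·0.9759 + 0.8·0.0241) ≈ 0.8351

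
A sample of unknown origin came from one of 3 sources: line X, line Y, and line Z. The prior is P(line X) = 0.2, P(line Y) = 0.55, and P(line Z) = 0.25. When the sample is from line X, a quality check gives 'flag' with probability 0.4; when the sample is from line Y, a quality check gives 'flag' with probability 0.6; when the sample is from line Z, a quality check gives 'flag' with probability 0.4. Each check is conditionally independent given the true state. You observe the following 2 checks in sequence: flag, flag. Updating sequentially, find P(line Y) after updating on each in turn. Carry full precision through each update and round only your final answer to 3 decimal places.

0.733

After 'flag': normaliser = 0.4·0.2000 + 0.6·0.5500 + 0.4·0.2500; P(line X) ≈ 0.1569, P(line Y) ≈ 0.6471, P(line Z) ≈ 0.1961
After 'flag': normaliser = 0.4·0.1569 + 0.6·0.6471 + 0.4·0.1961; P(line X) ≈ 0.1185, P(line Y) ≈ 0.7333, P(line Z) ≈ 0.1481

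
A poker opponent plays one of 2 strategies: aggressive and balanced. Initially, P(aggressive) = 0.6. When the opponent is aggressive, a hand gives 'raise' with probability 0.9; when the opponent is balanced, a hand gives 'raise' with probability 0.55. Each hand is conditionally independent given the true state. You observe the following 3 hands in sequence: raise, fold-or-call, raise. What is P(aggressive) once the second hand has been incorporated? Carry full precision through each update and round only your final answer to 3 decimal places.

After 'raise': P(aggressive) = 0.9·0.6000 / (0.9·0.6000 + 0.55·0.4000) ≈ 0.7105
After 'fold-or-call': P(aggressive) = 0.1·0.7105 / (0.1·0.7105 + 0.45·0.2895) ≈ 0.3529

0.353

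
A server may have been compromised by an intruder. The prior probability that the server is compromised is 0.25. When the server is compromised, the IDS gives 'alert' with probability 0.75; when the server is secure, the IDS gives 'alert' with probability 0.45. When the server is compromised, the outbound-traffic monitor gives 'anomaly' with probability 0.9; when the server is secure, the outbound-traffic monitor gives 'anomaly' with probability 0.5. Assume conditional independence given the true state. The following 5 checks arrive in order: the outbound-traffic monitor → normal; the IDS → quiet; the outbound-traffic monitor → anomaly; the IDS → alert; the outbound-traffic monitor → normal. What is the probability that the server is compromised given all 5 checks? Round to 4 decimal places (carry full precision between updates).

0.0179

After the outbound-traffic monitor='normal': P(compromised) = 0.1·0.2500 / (0.1·0.2500 + 0.5·0.7500) ≈ 0.0625
After the IDS='quiet': P(compromised) = 0.25·0.0625 / (0.25·0.0625 + 0.55·0.9375) ≈ 0.0294
After the outbound-traffic monitor='anomaly': P(compromised) = 0.9·0.0294 / (0.9·0.0294 + 0.5·0.9706) ≈ 0.0517
After the IDS='alert': P(compromised) = 0.75·0.0517 / (0.75·0.0517 + 0.45·0.9483) ≈ 0.0833
After the outbound-traffic monitor='normal': P(compromised) = 0.1·0.0833 / (0.1·0.0833 + 0.5·0.9167) ≈ 0.0179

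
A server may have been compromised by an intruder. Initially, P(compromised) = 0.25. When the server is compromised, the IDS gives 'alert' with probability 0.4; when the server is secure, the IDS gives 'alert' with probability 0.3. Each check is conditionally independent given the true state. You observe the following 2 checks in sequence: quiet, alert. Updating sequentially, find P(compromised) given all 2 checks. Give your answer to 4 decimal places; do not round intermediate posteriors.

After 'quiet': P(compromised) = 0.6·0.2500 / (0.6·0.2500 + 0.7·0.7500) ≈ 0.2222
After 'alert': P(compromised) = 0.4·0.2222 / (0.4·0.2222 + 0.3·0.7778) ≈ 0.2759

0.2759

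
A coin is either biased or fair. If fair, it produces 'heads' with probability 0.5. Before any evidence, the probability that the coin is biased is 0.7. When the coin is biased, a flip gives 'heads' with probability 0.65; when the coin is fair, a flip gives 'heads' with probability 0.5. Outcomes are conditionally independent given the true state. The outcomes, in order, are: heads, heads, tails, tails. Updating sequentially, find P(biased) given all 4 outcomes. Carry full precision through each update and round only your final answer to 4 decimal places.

0.6590

After 'heads': P(biased) = 0.65·0.7000 / (0.65·0.7000 + 0.5·0.3000) ≈ 0.7521
After 'heads': P(biased) = 0.65·0.7521 / (0.65·0.7521 + 0.5·0.2479) ≈ 0.7977
After 'tails': P(biased) = 0.35·0.7977 / (0.35·0.7977 + 0.5·0.2023) ≈ 0.7341
After 'tails': P(biased) = 0.35·0.7341 / (0.35·0.7341 + 0.5·0.2659) ≈ 0.6590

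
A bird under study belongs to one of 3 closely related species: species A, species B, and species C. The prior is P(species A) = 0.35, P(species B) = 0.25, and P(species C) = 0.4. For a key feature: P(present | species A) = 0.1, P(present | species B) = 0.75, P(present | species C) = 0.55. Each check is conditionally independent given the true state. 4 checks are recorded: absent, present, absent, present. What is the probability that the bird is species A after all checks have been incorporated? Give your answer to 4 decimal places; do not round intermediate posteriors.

After 'absent': normaliser = 0.9·0.3500 + 0.25·0.2500 + 0.45·0.4000; P(species A) ≈ 0.5650, P(species B) ≈ 0.1121, P(species C) ≈ 0.3229
After 'present': normaliser = 0.1·0.5650 + 0.75·0.1121 + 0.55·0.3229; P(species A) ≈ 0.1776, P(species B) ≈ 0.2643, P(species C) ≈ 0.5581
After 'absent': normaliser = 0.9·0.1776 + 0.25·0.2643 + 0.45·0.5581; P(species A) ≈ 0.3350, P(species B) ≈ 0.1385, P(species C) ≈ 0.5265
After 'present': normaliser = 0.1·0.3350 + 0.75·0.1385 + 0.55·0.5265; P(species A) ≈ 0.0785, P(species B) ≈ 0.2433, P(species C) ≈ 0.6782

0.0785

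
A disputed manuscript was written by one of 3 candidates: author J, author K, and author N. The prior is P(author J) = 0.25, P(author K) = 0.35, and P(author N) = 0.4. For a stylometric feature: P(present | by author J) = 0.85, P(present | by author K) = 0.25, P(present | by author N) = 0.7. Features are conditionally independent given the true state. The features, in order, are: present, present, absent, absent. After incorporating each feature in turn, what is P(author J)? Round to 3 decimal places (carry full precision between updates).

After 'present': normaliser = 0.85·0.2500 + 0.25·0.3500 + 0.7·0.4000; P(author J) ≈ 0.3664, P(author K) ≈ 0.1509, P(author N) ≈ 0.4828
After 'present': normaliser = 0.85·0.3664 + 0.25·0.1509 + 0.7·0.4828; P(author J) ≈ 0.4533, P(author K) ≈ 0.0549, P(author N) ≈ 0.4918
After 'absent': normaliser = 0.15·0.4533 + 0.75·0.0549 + 0.3·0.4918; P(author J) ≈ 0.2648, P(author K) ≈ 0.1604, P(author N) ≈ 0.5748
After 'absent': normaliser = 0.15·0.2648 + 0.75·0.1604 + 0.3·0.5748; P(author J) ≈ 0.1195, P(author K) ≈ 0.3618, P(author N) ≈ 0.5187

0.120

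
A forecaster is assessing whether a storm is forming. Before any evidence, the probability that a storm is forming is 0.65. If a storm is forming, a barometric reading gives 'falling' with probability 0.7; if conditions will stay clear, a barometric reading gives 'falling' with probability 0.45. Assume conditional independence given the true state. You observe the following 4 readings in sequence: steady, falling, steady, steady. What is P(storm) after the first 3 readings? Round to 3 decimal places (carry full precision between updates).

After 'steady': P(storm) = 0.3·0.6500 / (0.3·0.6500 + 0.55·0.3500) ≈ 0.5032
After 'falling': P(storm) = 0.7·0.5032 / (0.7·0.5032 + 0.45·0.4968) ≈ 0.6118
After 'steady': P(storm) = 0.3·0.6118 / (0.3·0.6118 + 0.55·0.3882) ≈ 0.4622

0.462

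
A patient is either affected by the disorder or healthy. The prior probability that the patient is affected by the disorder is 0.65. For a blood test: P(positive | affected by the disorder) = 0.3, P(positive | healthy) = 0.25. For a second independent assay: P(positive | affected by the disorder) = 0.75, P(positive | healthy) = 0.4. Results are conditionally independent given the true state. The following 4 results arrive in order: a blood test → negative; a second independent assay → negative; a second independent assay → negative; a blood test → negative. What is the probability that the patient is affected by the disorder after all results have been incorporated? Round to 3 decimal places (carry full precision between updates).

0.219

After a blood test='negative': P(affected) = 0.7·0.6500 / (0.7·0.6500 + 0.75·0.3500) ≈ 0.6341
After a second independent assay='negative': P(affected) = 0.25·0.6341 / (0.25·0.6341 + 0.6·0.3659) ≈ 0.4194
After a second independent assay='negative': P(affected) = 0.25·0.4194 / (0.25·0.4194 + 0.6·0.5806) ≈ 0.2313
After a blood test='negative': P(affected) = 0.7·0.2313 / (0.7·0.2313 + 0.75·0.7687) ≈ 0.2193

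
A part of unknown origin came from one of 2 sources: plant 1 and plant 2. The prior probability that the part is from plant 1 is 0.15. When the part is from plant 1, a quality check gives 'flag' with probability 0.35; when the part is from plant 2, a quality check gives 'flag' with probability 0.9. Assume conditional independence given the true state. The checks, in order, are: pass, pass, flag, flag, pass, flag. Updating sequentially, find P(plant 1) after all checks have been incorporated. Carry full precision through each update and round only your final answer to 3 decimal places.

After 'pass': P(plant 1) = 0.65·0.1500 / (0.65·0.1500 + 0.1·0.8500) ≈ 0.5342
After 'pass': P(plant 1) = 0.65·0.5342 / (0.65·0.5342 + 0.1·0.4658) ≈ 0.8817
After 'flag': P(plant 1) = 0.35·0.8817 / (0.35·0.8817 + 0.9·0.1183) ≈ 0.7436
After 'flag': P(plant 1) = 0.35·0.7436 / (0.35·0.7436 + 0.9·0.2564) ≈ 0.5300
After 'pass': P(plant 1) = 0.65·0.5300 / (0.65·0.5300 + 0.1·0.4700) ≈ 0.8799
After 'flag': P(plant 1) = 0.35·0.8799 / (0.35·0.8799 + 0.9·0.1201) ≈ 0.7403

0.740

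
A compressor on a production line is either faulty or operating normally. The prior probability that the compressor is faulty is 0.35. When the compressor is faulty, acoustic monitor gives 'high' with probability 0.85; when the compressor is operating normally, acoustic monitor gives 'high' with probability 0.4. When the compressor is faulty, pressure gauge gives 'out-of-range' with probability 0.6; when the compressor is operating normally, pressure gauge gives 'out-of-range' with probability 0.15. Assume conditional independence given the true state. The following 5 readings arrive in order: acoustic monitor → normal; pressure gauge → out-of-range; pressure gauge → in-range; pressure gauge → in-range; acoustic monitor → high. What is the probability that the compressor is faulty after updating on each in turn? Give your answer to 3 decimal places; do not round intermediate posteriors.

0.202

Each posterior becomes the prior for the next update.
After acoustic monitor='normal': P(faulty) = 0.15·0.3500 / (0.15·0.3500 + 0.6·0.6500) ≈ 0.1186
After pressure gauge='out-of-range': P(faulty) = 0.6·0.1186 / (0.6·0.1186 + 0.15·0.8814) ≈ 0.3500
After pressure gauge='in-range': P(faulty) = 0.4·0.3500 / (0.4·0.3500 + 0.85·0.6500) ≈ 0.2022
After pressure gauge='in-range': P(faulty) = 0.4·0.2022 / (0.4·0.2022 + 0.85·0.7978) ≈ 0.1065
After acoustic monitor='high': P(faulty) = 0.85·0.1065 / (0.85·0.1065 + 0.4·0.8935) ≈ 0.2022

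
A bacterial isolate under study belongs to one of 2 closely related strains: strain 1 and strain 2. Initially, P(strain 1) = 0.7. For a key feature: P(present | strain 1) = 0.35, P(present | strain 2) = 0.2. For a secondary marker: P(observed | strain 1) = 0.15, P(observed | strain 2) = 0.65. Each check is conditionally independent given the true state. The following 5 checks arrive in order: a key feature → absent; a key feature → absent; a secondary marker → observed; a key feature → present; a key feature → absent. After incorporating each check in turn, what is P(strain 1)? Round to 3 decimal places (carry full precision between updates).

0.336

Apply Bayes' rule sequentially, carrying P(strain 1) forward.
After a key feature='absent': P(strain 1) = 0.65·0.7000 / (0.65·0.7000 + 0.8·0.3000) ≈ 0.6547
After a key feature='absent': P(strain 1) = 0.65·0.6547 / (0.65·0.6547 + 0.8·0.3453) ≈ 0.6064
After a secondary marker='observed': P(strain 1) = 0.15·0.6064 / (0.15·0.6064 + 0.65·0.3936) ≈ 0.2622
After a key feature='present': P(strain 1) = 0.35·0.2622 / (0.35·0.2622 + 0.2·0.7378) ≈ 0.3835
After a key feature='absent': P(strain 1) = 0.65·0.3835 / (0.65·0.3835 + 0.8·0.6165) ≈ 0.3357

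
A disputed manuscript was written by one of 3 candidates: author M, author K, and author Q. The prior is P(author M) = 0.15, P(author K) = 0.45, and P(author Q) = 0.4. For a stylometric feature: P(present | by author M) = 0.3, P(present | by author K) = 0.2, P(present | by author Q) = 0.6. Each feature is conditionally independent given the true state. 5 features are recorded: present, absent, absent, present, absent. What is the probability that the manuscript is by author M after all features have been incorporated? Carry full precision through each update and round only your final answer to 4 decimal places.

After 'present': normaliser = 0.3·0.1500 + 0.2·0.4500 + 0.6·0.4000; P(author M) ≈ 0.1200, P(author K) ≈ 0.2400, P(author Q) ≈ 0.6400
After 'absent': normaliser = 0.7·0.1200 + 0.8·0.2400 + 0.4·0.6400; P(author M) ≈ 0.1579, P(author K) ≈ 0.3609, P(author Q) ≈ 0.4812
After 'absent': normaliser = 0.7·0.1579 + 0.8·0.3609 + 0.4·0.4812; P(author M) ≈ 0.1868, P(author K) ≈ 0.4879, P(author Q) ≈ 0.3253
After 'present': normaliser = 0.3·0.1868 + 0.2·0.4879 + 0.6·0.3253; P(author M) ≈ 0.1607, P(author K) ≈ 0.2798, P(author Q) ≈ 0.5596
After 'absent': normaliser = 0.7·0.1607 + 0.8·0.2798 + 0.4·0.5596; P(author M) ≈ 0.2008, P(author K) ≈ 0.3996, P(author Q) ≈ 0.3996

0.2008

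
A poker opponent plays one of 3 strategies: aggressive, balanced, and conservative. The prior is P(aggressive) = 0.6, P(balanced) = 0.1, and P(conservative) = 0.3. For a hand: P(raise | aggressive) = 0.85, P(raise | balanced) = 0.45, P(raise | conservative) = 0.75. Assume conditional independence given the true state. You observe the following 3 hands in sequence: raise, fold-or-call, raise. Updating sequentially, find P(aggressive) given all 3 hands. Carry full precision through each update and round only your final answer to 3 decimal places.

Each posterior becomes the prior for the next update.
After 'raise': normaliser = 0.85·0.6000 + 0.45·0.1000 + 0.75·0.3000; P(aggressive) ≈ 0.6538, P(balanced) ≈ 0.0577, P(conservative) ≈ 0.2885
After 'fold-or-call': normaliser = 0.15·0.6538 + 0.55·0.0577 + 0.25·0.2885; P(aggressive) ≈ 0.4857, P(balanced) ≈ 0.1571, P(conservative) ≈ 0.3571
After 'raise': normaliser = 0.85·0.4857 + 0.45·0.1571 + 0.75·0.3571; P(aggressive) ≈ 0.5494, P(balanced) ≈ 0.0941, P(conservative) ≈ 0.3565

0.549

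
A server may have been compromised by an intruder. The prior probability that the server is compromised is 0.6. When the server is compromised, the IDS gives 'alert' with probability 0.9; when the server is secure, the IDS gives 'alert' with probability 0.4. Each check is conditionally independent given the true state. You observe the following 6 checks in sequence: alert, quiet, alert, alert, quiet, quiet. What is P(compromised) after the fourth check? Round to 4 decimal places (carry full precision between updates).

Each posterior becomes the prior for the next update.
After 'alert': P(compromised) = 0.9·0.6000 / (0.9·0.6000 + 0.4·0.4000) ≈ 0.7714
After 'quiet': P(compromised) = 0.1·0.7714 / (0.1·0.7714 + 0.6·0.2286) ≈ 0.3600
After 'alert': P(compromised) = 0.9·0.3600 / (0.9·0.3600 + 0.4·0.6400) ≈ 0.5586
After 'alert': P(compromised) = 0.9·0.5586 / (0.9·0.5586 + 0.4·0.4414) ≈ 0.7401

0.7401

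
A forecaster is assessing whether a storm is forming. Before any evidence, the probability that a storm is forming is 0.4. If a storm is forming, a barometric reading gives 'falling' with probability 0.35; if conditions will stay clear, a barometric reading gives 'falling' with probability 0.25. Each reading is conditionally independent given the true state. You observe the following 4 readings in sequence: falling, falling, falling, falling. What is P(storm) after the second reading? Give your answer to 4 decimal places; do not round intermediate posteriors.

0.5665

After 'falling': P(storm) = 0.35·0.4000 / (0.35·0.4000 + 0.25·0.6000) ≈ 0.4828
After 'falling': P(storm) = 0.35·0.4828 / (0.35·0.4828 + 0.25·0.5172) ≈ 0.5665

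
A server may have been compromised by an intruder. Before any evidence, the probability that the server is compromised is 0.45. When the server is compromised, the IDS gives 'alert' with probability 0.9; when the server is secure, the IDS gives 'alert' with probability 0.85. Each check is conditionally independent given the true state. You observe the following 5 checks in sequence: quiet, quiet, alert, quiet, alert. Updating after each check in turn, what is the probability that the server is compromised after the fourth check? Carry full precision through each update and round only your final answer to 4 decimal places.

After 'quiet': P(compromised) = 0.1·0.4500 / (0.1·0.4500 + 0.15·0.5500) ≈ 0.3529
After 'quiet': P(compromised) = 0.1·0.3529 / (0.1·0.3529 + 0.15·0.6471) ≈ 0.2667
After 'alert': P(compromised) = 0.9·0.2667 / (0.9·0.2667 + 0.85·0.7333) ≈ 0.2780
After 'quiet': P(compromised) = 0.1·0.2780 / (0.1·0.2780 + 0.15·0.7220) ≈ 0.2043

0.2043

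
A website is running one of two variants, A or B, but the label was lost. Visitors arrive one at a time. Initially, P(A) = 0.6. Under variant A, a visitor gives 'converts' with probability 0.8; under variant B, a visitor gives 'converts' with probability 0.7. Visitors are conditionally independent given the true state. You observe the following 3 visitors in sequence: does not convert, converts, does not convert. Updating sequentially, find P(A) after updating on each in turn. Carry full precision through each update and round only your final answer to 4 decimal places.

After 'does not convert': P(A) = 0.2·0.6000 / (0.2·0.6000 + 0.3·0.4000) ≈ 0.5000
After 'converts': P(A) = 0.8·0.5000 / (0.8·0.5000 + 0.7·0.5000) ≈ 0.5333
After 'does not convert': P(A) = 0.2·0.5333 / (0.2·0.5333 + 0.3·0.4667) ≈ 0.4324

0.4324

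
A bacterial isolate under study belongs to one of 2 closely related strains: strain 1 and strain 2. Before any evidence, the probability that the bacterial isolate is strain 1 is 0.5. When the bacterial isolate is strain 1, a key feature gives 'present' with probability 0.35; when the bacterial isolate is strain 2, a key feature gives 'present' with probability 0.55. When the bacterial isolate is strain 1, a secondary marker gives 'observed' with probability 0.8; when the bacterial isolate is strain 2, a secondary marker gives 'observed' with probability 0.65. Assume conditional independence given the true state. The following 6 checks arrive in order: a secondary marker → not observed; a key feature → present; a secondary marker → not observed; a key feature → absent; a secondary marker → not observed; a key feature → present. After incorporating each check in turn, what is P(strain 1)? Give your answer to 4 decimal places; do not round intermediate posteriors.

After a secondary marker='not observed': P(strain 1) = 0.2·0.5000 / (0.2·0.5000 + 0.35·0.5000) ≈ 0.3636
After a key feature='present': P(strain 1) = 0.35·0.3636 / (0.35·0.3636 + 0.55·0.6364) ≈ 0.2667
After a secondary marker='not observed': P(strain 1) = 0.2·0.2667 / (0.2·0.2667 + 0.35·0.7333) ≈ 0.1720
After a key feature='absent': P(strain 1) = 0.65·0.1720 / (0.65·0.1720 + 0.45·0.8280) ≈ 0.2309
After a secondary marker='not observed': P(strain 1) = 0.2·0.2309 / (0.2·0.2309 + 0.35·0.7691) ≈ 0.1464
After a key feature='present': P(strain 1) = 0.35·0.1464 / (0.35·0.1464 + 0.55·0.8536) ≈ 0.0984

0.0984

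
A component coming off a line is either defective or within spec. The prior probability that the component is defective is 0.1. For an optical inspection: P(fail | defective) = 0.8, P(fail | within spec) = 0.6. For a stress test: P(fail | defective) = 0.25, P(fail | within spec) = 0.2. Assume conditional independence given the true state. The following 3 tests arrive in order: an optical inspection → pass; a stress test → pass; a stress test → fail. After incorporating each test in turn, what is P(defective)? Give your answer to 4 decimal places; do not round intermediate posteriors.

0.0611

After an optical inspection='pass': P(defective) = 0.2·0.1000 / (0.2·0.1000 + 0.4·0.9000) ≈ 0.0526
After a stress test='pass': P(defective) = 0.75·0.0526 / (0.75·0.0526 + 0.8·0.9474) ≈ 0.0495
After a stress test='fail': P(defective) = 0.25·0.0495 / (0.25·0.0495 + 0.2·0.9505) ≈ 0.0611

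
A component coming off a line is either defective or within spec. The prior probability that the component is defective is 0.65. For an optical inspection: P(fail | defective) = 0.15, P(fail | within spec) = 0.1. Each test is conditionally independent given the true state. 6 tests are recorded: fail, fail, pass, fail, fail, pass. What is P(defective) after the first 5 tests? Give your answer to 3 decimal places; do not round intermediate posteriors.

After 'fail': P(defective) = 0.15·0.6500 / (0.15·0.6500 + 0.1·0.3500) ≈ 0.7358
After 'fail': P(defective) = 0.15·0.7358 / (0.15·0.7358 + 0.1·0.2642) ≈ 0.8069
After 'pass': P(defective) = 0.85·0.8069 / (0.85·0.8069 + 0.9·0.1931) ≈ 0.7978
After 'fail': P(defective) = 0.15·0.7978 / (0.15·0.7978 + 0.1·0.2022) ≈ 0.8555
After 'fail': P(defective) = 0.15·0.8555 / (0.15·0.8555 + 0.1·0.1445) ≈ 0.8988

0.899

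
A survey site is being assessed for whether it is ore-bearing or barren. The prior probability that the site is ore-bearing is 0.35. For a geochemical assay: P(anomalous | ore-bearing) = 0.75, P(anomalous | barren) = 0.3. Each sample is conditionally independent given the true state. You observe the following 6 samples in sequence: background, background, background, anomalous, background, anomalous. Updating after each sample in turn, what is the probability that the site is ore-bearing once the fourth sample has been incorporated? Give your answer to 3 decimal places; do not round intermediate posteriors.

After 'background': P(ore) = 0.25·0.3500 / (0.25·0.3500 + 0.7·0.6500) ≈ 0.1613
After 'background': P(ore) = 0.25·0.1613 / (0.25·0.1613 + 0.7·0.8387) ≈ 0.0643
After 'background': P(ore) = 0.25·0.0643 / (0.25·0.0643 + 0.7·0.9357) ≈ 0.0239
After 'anomalous': P(ore) = 0.75·0.0239 / (0.75·0.0239 + 0.3·0.9761) ≈ 0.0578

0.058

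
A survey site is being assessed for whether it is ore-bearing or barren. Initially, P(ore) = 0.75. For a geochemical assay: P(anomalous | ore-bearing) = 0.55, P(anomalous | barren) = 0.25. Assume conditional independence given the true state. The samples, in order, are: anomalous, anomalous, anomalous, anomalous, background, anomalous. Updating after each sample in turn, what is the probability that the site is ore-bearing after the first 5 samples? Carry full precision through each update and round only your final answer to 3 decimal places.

Each posterior becomes the prior for the next update.
After 'anomalous': P(ore) = 0.55·0.7500 / (0.55·0.7500 + 0.25·0.2500) ≈ 0.8684
After 'anomalous': P(ore) = 0.55·0.8684 / (0.55·0.8684 + 0.25·0.1316) ≈ 0.9356
After 'anomalous': P(ore) = 0.55·0.9356 / (0.55·0.9356 + 0.25·0.0644) ≈ 0.9696
After 'anomalous': P(ore) = 0.55·0.9696 / (0.55·0.9696 + 0.25·0.0304) ≈ 0.9860
After 'background': P(ore) = 0.45·0.9860 / (0.45·0.9860 + 0.75·0.0140) ≈ 0.9768

0.977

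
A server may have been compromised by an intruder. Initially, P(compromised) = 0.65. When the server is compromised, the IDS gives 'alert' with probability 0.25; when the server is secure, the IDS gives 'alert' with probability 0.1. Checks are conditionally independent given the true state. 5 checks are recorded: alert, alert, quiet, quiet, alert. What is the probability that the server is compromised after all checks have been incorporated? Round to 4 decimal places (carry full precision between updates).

0.9527

After 'alert': P(compromised) = 0.25·0.6500 / (0.25·0.6500 + 0.1·0.3500) ≈ 0.8228
After 'alert': P(compromised) = 0.25·0.8228 / (0.25·0.8228 + 0.1·0.1772) ≈ 0.9207
After 'quiet': P(compromised) = 0.75·0.9207 / (0.75·0.9207 + 0.9·0.0793) ≈ 0.9063
After 'quiet': P(compromised) = 0.75·0.9063 / (0.75·0.9063 + 0.9·0.0937) ≈ 0.8896
After 'alert': P(compromised) = 0.25·0.8896 / (0.25·0.8896 + 0.1·0.1104) ≈ 0.9527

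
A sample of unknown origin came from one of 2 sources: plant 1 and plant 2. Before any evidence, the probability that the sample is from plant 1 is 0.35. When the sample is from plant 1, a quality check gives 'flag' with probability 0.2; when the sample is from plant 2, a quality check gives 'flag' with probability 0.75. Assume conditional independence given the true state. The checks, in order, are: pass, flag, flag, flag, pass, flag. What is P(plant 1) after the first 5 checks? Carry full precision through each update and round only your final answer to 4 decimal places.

0.0947

Apply Bayes' rule sequentially, carrying P(plant 1) forward.
After 'pass': P(plant 1) = 0.8·0.3500 / (0.8·0.3500 + 0.25·0.6500) ≈ 0.6328
After 'flag': P(plant 1) = 0.2·0.6328 / (0.2·0.6328 + 0.75·0.3672) ≈ 0.3148
After 'flag': P(plant 1) = 0.2·0.3148 / (0.2·0.3148 + 0.75·0.6852) ≈ 0.1092
After 'flag': P(plant 1) = 0.2·0.1092 / (0.2·0.1092 + 0.75·0.8908) ≈ 0.0316
After 'pass': P(plant 1) = 0.8·0.0316 / (0.8·0.0316 + 0.25·0.9684) ≈ 0.0947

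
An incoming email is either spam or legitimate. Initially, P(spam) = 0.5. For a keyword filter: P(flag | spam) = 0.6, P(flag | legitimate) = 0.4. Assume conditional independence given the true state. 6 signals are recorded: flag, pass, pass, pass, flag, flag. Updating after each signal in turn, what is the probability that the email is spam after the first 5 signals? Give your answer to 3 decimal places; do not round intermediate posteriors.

Apply Bayes' rule sequentially, carrying P(spam) forward.
After 'flag': P(spam) = 0.6·0.5000 / (0.6·0.5000 + 0.4·0.5000) ≈ 0.6000
After 'pass': P(spam) = 0.4·0.6000 / (0.4·0.6000 + 0.6·0.4000) ≈ 0.5000
After 'pass': P(spam) = 0.4·0.5000 / (0.4·0.5000 + 0.6·0.5000) ≈ 0.4000
After 'pass': P(spam) = 0.4·0.4000 / (0.4·0.4000 + 0.6·0.6000) ≈ 0.3077
After 'flag': P(spam) = 0.6·0.3077 / (0.6·0.3077 + 0.4·0.6923) ≈ 0.4000

0.400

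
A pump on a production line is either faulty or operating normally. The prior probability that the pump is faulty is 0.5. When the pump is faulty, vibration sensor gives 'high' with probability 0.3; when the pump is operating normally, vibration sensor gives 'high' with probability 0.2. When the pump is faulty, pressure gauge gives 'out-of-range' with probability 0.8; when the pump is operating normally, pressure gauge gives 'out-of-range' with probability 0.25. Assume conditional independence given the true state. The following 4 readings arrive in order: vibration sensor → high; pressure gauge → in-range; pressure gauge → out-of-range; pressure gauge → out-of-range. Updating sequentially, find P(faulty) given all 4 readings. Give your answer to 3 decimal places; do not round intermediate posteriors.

After vibration sensor='high': P(faulty) = 0.3·0.5000 / (0.3·0.5000 + 0.2·0.5000) ≈ 0.6000
After pressure gauge='in-range': P(faulty) = 0.2·0.6000 / (0.2·0.6000 + 0.75·0.4000) ≈ 0.2857
After pressure gauge='out-of-range': P(faulty) = 0.8·0.2857 / (0.8·0.2857 + 0.25·0.7143) ≈ 0.5614
After pressure gauge='out-of-range': P(faulty) = 0.8·0.5614 / (0.8·0.5614 + 0.25·0.4386) ≈ 0.8038

0.804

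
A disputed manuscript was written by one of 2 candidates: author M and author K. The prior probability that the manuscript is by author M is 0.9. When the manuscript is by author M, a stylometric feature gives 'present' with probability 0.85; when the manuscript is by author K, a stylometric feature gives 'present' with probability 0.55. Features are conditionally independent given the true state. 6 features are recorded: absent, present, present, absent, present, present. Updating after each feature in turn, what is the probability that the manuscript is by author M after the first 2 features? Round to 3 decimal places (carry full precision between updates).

0.823

Each posterior becomes the prior for the next update.
After 'absent': P(author M) = 0.15·0.9000 / (0.15·0.9000 + 0.45·0.1000) ≈ 0.7500
After 'present': P(author M) = 0.85·0.7500 / (0.85·0.7500 + 0.55·0.2500) ≈ 0.8226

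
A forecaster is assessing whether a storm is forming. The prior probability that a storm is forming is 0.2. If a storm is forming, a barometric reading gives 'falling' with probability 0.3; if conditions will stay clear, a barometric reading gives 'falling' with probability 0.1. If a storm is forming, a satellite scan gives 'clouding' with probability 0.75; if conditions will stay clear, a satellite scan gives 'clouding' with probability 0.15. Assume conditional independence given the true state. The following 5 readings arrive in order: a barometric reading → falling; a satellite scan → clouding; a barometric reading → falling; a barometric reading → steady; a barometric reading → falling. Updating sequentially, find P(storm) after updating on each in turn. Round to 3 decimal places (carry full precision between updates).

0.963

Apply Bayes' rule sequentially, carrying P(storm) forward.
After a barometric reading='falling': P(storm) = 0.3·0.2000 / (0.3·0.2000 + 0.1·0.8000) ≈ 0.4286
After a satellite scan='clouding': P(storm) = 0.75·0.4286 / (0.75·0.4286 + 0.15·0.5714) ≈ 0.7895
After a barometric reading='falling': P(storm) = 0.3·0.7895 / (0.3·0.7895 + 0.1·0.2105) ≈ 0.9184
After a barometric reading='steady': P(storm) = 0.7·0.9184 / (0.7·0.9184 + 0.9·0.0816) ≈ 0.8974
After a barometric reading='falling': P(storm) = 0.3·0.8974 / (0.3·0.8974 + 0.1·0.1026) ≈ 0.9633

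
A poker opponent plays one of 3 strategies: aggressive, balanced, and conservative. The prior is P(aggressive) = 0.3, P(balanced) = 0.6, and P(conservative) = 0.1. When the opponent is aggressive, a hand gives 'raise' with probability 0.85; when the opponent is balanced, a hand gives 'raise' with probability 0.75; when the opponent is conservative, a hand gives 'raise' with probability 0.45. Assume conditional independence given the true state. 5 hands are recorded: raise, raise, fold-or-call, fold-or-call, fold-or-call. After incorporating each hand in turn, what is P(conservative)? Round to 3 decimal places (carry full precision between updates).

0.359

Apply Bayes' rule sequentially, carrying P(conservative) forward.
After 'raise': normaliser = 0.85·0.3000 + 0.75·0.6000 + 0.45·0.1000; P(aggressive) ≈ 0.3400, P(balanced) ≈ 0.6000, P(conservative) ≈ 0.0600
After 'raise': normaliser = 0.85·0.3400 + 0.75·0.6000 + 0.45·0.0600; P(aggressive) ≈ 0.3773, P(balanced) ≈ 0.5875, P(conservative) ≈ 0.0352
After 'fold-or-call': normaliser = 0.15·0.3773 + 0.25·0.5875 + 0.55·0.0352; P(aggressive) ≈ 0.2540, P(balanced) ≈ 0.6591, P(conservative) ≈ 0.0870
After 'fold-or-call': normaliser = 0.15·0.2540 + 0.25·0.6591 + 0.55·0.0870; P(aggressive) ≈ 0.1519, P(balanced) ≈ 0.6572, P(conservative) ≈ 0.1909
After 'fold-or-call': normaliser = 0.15·0.1519 + 0.25·0.6572 + 0.55·0.1909; P(aggressive) ≈ 0.0780, P(balanced) ≈ 0.5626, P(conservative) ≈ 0.3594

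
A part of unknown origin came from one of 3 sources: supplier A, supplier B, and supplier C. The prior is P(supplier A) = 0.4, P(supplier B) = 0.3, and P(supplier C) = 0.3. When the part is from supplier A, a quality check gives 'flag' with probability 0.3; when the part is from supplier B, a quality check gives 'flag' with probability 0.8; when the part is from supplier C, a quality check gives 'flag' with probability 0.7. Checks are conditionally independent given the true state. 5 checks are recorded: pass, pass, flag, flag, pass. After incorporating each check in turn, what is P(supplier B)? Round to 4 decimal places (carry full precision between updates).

Each posterior becomes the prior for the next update.
After 'pass': normaliser = 0.7·0.4000 + 0.2·0.3000 + 0.3·0.3000; P(supplier A) ≈ 0.6512, P(supplier B) ≈ 0.1395, P(supplier C) ≈ 0.2093
After 'pass': normaliser = 0.7·0.6512 + 0.2·0.1395 + 0.3·0.2093; P(supplier A) ≈ 0.8340, P(supplier B) ≈ 0.0511, P(supplier C) ≈ 0.1149
After 'flag': normaliser = 0.3·0.8340 + 0.8·0.0511 + 0.7·0.1149; P(supplier A) ≈ 0.6735, P(supplier B) ≈ 0.1100, P(supplier C) ≈ 0.2165
After 'flag': normaliser = 0.3·0.6735 + 0.8·0.1100 + 0.7·0.2165; P(supplier A) ≈ 0.4576, P(supplier B) ≈ 0.1992, P(supplier C) ≈ 0.3432
After 'pass': normaliser = 0.7·0.4576 + 0.2·0.1992 + 0.3·0.3432; P(supplier A) ≈ 0.6916, P(supplier B) ≈ 0.0860, P(supplier C) ≈ 0.2223

0.0860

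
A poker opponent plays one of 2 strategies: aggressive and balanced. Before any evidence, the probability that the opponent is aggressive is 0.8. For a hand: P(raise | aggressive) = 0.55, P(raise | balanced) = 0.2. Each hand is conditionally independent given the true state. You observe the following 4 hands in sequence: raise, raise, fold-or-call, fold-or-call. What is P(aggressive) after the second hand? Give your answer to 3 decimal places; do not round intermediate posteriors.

0.968

Each posterior becomes the prior for the next update.
After 'raise': P(aggressive) = 0.55·0.8000 / (0.55·0.8000 + 0.2·0.2000) ≈ 0.9167
After 'raise': P(aggressive) = 0.55·0.9167 / (0.55·0.9167 + 0.2·0.0833) ≈ 0.9680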